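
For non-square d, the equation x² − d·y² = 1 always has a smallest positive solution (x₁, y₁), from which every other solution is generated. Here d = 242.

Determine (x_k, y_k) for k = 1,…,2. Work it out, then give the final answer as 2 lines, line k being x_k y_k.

[15; 1,1,3,1,14,1,3,1,1,30] for √242; ℓ=10 ⇒ convergent index 9
i=0: a=15 ⇒ p=15, q=1
i=1: a=1 ⇒ p=16, q=1
…
i=4: a=1 ⇒ p=140, q=9
…
i=8: a=1 ⇒ p=10905, q=701
i=9: a=1 ⇒ p=19601, q=1260
fundamental: x₁=19601, y₁=1260  (since 384199201 − 242·1587600 = 1)
n=2: (19601,1260)∘(19601,1260) = (19601·19601+242·1260·1260, 19601·1260+1260·19601) = (768398401,49394520)

19601 1260
768398401 49394520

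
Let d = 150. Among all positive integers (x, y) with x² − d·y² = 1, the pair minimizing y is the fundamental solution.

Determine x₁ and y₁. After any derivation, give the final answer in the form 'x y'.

49 4

√150 = [12; 4,24, …], period ℓ=2 (even) → k=1
a_0=12:  p_0=12·1+0=12,  q_0=12·0+1=1
a_1=4:  p_1=4·12+1=49,  q_1=4·1+0=4
fundamental: x₁=49, y₁=4  (since 2401 − 150·16 = 1)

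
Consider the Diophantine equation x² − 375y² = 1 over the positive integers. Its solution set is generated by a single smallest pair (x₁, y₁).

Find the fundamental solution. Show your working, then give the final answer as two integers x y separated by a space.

15124 781

d=375: √d = [19; 2,1,2,1,5,1,2,1,2,38] (ℓ=10, even), read p_9/q_9
a_0=19:  p_0=19·1+0=19,  q_0=19·0+1=1
…
a_3=2:  p_3=2·58+39=155,  q_3=2·3+2=8
…
a_5=5:  p_5=5·213+155=1220,  q_5=5·11+8=63
…
a_8=1:  p_8=1·4086+1433=5519,  q_8=1·211+74=285
a_9=2:  p_9=2·5519+4086=15124,  q_9=2·285+211=781
fundamental: x₁=15124, y₁=781  (since 228735376 − 375·609961 = 1)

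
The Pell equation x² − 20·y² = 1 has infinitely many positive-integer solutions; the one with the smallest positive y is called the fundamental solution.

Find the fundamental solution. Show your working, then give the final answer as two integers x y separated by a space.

[4; 2,8] for √20; ℓ=2 ⇒ convergent index 1
a_0=4:  p_0=4·1+0=4,  q_0=4·0+1=1
a_1=2:  p_1=2·4+1=9,  q_1=2·1+0=2
→ (9, 2).  Check: 9²=81, 20·2²=80, difference 1.

9 2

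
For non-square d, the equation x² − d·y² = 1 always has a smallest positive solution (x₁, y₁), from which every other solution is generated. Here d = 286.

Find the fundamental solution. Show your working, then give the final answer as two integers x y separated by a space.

561835 33222

√286 = [16; 1,10,3,3,2,3,3,10,1,32, …], period ℓ=10 (even) → k=9
step 0: (16, 1)  from 16·(1,0) + (0,1)
step 1: (17, 1)  from 1·(16,1) + (1,0)
step 2: (186, 11)  from 10·(17,1) + (16,1)
…
step 4: (1911, 113)  from 3·(575,34) + (186,11)
…
step 6: (15102, 893)  from 3·(4397,260) + (1911,113)
…
step 8: (512132, 30283)  from 10·(49703,2939) + (15102,893)
step 9: (561835, 33222)  from 1·(512132,30283) + (49703,2939)
(x₁, y₁) = (561835, 33222);  561835² − 286·33222² = 1 ✓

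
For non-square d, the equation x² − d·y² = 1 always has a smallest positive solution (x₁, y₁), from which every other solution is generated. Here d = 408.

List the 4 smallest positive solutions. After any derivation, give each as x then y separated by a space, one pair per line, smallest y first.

101 5
20401 1010
4120901 204015
832401601 41210020

√408 → a₀=20, period (5,40); ℓ=2 even so k=1
k=0  a_k=20  p_k/q_k = 20/1
k=1  a_k=5  p_k/q_k = 101/5
(x₁, y₁) = (101, 5);  101² − 408·5² = 1 ✓
k=2:  x_2 = 101·101+408·5·5 = 20401,  y_2 = 101·5+5·101 = 1010
k=3:  x_3 = 101·20401+408·5·1010 = 4120901,  y_3 = 101·1010+5·20401 = 204015
k=4:  x_4 = 101·4120901+408·5·204015 = 832401601,  y_4 = 101·204015+5·4120901 = 41210020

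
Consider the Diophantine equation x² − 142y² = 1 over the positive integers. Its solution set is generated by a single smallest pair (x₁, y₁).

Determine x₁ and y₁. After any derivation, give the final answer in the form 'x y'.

143 12

√142 → a₀=11, period (1,10,1,22); ℓ=4 even so k=3
step 0: (11, 1)  from 11·(1,0) + (0,1)
step 1: (12, 1)  from 1·(11,1) + (1,0)
step 2: (131, 11)  from 10·(12,1) + (11,1)
step 3: (143, 12)  from 1·(131,11) + (12,1)
fundamental: x₁=143, y₁=12  (since 20449 − 142·144 = 1)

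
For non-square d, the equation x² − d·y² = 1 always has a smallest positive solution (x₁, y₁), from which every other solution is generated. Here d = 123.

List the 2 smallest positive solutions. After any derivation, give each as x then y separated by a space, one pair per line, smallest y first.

122 11
29767 2684

√123 → a₀=11, period (11,22); ℓ=2 even so k=1
k=0  a_k=11  p_k/q_k = 11/1
k=1  a_k=11  p_k/q_k = 122/11
fundamental: x₁=122, y₁=11  (since 14884 − 123·121 = 1)
k=2:  x_2 = 122·122+123·11·11 = 29767,  y_2 = 122·11+11·122 = 2684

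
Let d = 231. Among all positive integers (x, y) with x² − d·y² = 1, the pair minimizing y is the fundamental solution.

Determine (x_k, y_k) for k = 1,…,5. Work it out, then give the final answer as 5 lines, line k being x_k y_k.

d=231: √d = [15; 5,30] (ℓ=2, even), read p_1/q_1
step 0: (15, 1)  from 15·(1,0) + (0,1)
step 1: (76, 5)  from 5·(15,1) + (1,0)
→ (76, 5).  Check: 76²=5776, 231·5²=5775, difference 1.
n=2: (76,5)∘(76,5) = (76·76+231·5·5, 76·5+5·76) = (11551,760)
n=3: (11551,760)∘(76,5) = (76·11551+231·5·760, 76·760+5·11551) = (1755676,115515)
n=4: (1755676,115515)∘(76,5) = (76·1755676+231·5·115515, 76·115515+5·1755676) = (266851201,17557520)
n=5: (266851201,17557520)∘(76,5) = (76·266851201+231·5·17557520, 76·17557520+5·266851201) = (40559626876,2668627525)

76 5
11551 760
1755676 115515
266851201 17557520
40559626876 2668627525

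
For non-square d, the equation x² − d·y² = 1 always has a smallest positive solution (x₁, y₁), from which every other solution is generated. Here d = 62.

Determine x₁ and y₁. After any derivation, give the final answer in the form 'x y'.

63 8

[7; 1,6,1,14] for √62; ℓ=4 ⇒ convergent index 3
k=0  a_k=7  p_k/q_k = 7/1
…
k=2  a_k=6  p_k/q_k = 55/7
k=3  a_k=1  p_k/q_k = 63/8
fundamental: x₁=63, y₁=8  (since 3969 − 62·64 = 1)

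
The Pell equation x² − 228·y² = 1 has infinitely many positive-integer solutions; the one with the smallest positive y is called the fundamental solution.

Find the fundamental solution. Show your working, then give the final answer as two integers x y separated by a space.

151 10

√228 → a₀=15, period (10,30); ℓ=2 even so k=1
step 0: (15, 1)  from 15·(1,0) + (0,1)
step 1: (151, 10)  from 10·(15,1) + (1,0)
→ (151, 10).  Check: 151²=22801, 228·10²=22800, difference 1.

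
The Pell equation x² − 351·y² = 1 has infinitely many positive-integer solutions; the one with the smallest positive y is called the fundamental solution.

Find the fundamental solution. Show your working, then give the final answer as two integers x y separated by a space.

62425 3332

d=351: √d = [18; 1,2,1,3,2,2,2,3,1,2,1,36] (ℓ=12, even), read p_11/q_11
step 0: (18, 1)  from 18·(1,0) + (0,1)
step 1: (19, 1)  from 1·(18,1) + (1,0)
…
step 6: (1555, 83)  from 2·(637,34) + (281,15)
step 7: (3747, 200)  from 2·(1555,83) + (637,34)
…
step 10: (45882, 2449)  from 2·(16543,883) + (12796,683)
step 11: (62425, 3332)  from 1·(45882,2449) + (16543,883)
→ (62425, 3332).  Check: 62425²=3896880625, 351·3332²=3896880624, difference 1.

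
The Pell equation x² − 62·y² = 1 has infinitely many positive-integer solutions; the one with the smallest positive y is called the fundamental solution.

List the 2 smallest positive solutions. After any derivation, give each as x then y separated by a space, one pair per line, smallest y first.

√62 = [7; 1,6,1,14, …], period ℓ=4 (even) → k=3
k=0  a_k=7  p_k/q_k = 7/1
…
k=2  a_k=6  p_k/q_k = 55/7
k=3  a_k=1  p_k/q_k = 63/8
→ (63, 8).  Check: 63²=3969, 62·8²=3968, difference 1.
k=2:  x_2 = 63·63+62·8·8 = 7937,  y_2 = 63·8+8·63 = 1008

63 8
7937 1008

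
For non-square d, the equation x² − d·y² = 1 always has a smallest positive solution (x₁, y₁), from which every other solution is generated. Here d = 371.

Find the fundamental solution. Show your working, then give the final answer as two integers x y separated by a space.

1695 88

√371 → a₀=19, period (3,1,4,1,3,38); ℓ=6 even so k=5
a_0=19:  p_0=19·1+0=19,  q_0=19·0+1=1
…
a_4=1:  p_4=1·366+77=443,  q_4=1·19+4=23
a_5=3:  p_5=3·443+366=1695,  q_5=3·23+19=88
→ (1695, 88).  Check: 1695²=2873025, 371·88²=2873024, difference 1.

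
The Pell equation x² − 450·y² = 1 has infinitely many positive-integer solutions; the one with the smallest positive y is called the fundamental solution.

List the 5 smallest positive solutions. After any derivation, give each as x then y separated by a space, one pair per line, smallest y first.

√450 = [21; 4,1,2,4,2,1,4,42, …], period ℓ=8 (even) → k=7
a_0=21:  p_0=21·1+0=21,  q_0=21·0+1=1
a_1=4:  p_1=4·21+1=85,  q_1=4·1+0=4
a_2=1:  p_2=1·85+21=106,  q_2=1·4+1=5
a_3=2:  p_3=2·106+85=297,  q_3=2·5+4=14
a_4=4:  p_4=4·297+106=1294,  q_4=4·14+5=61
a_5=2:  p_5=2·1294+297=2885,  q_5=2·61+14=136
a_6=1:  p_6=1·2885+1294=4179,  q_6=1·136+61=197
a_7=4:  p_7=4·4179+2885=19601,  q_7=4·197+136=924
→ (19601, 924).  Check: 19601²=384199201, 450·924²=384199200, difference 1.
(19601+924√450)^2 = 768398401 + 36222648√450
(19601+924√450)^3 = 30122754096401 + 1420000245972√450
(19601+924√450)^4 = 1180872205318713601 + 55666849606371696√450
(19601+924√450)^5 = 46292552162781456490001 + 2182251836848982980620√450

19601 924
768398401 36222648
30122754096401 1420000245972
1180872205318713601 55666849606371696
46292552162781456490001 2182251836848982980620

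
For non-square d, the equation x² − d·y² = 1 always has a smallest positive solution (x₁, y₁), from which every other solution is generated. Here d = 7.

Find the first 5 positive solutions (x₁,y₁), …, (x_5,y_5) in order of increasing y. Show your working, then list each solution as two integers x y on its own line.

d=7: √d = [2; 1,1,1,4] (ℓ=4, even), read p_3/q_3
a_0=2:  p_0=2·1+0=2,  q_0=2·0+1=1
…
a_2=1:  p_2=1·3+2=5,  q_2=1·1+1=2
a_3=1:  p_3=1·5+3=8,  q_3=1·2+1=3
→ (8, 3).  Check: 8²=64, 7·3²=63, difference 1.
n=2: (8,3)∘(8,3) = (8·8+7·3·3, 8·3+3·8) = (127,48)
n=3: (127,48)∘(8,3) = (8·127+7·3·48, 8·48+3·127) = (2024,765)
n=4: (2024,765)∘(8,3) = (8·2024+7·3·765, 8·765+3·2024) = (32257,12192)
n=5: (32257,12192)∘(8,3) = (8·32257+7·3·12192, 8·12192+3·32257) = (514088,194307)

8 3
127 48
2024 765
32257 12192
514088 194307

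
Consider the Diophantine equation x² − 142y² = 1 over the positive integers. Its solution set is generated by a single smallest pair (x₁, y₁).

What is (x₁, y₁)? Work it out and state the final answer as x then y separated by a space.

143 12

d=142: √d = [11; 1,10,1,22] (ℓ=4, even), read p_3/q_3
a_0=11:  p_0=11·1+0=11,  q_0=11·0+1=1
a_1=1:  p_1=1·11+1=12,  q_1=1·1+0=1
a_2=10:  p_2=10·12+11=131,  q_2=10·1+1=11
a_3=1:  p_3=1·131+12=143,  q_3=1·11+1=12
fundamental: x₁=143, y₁=12  (since 20449 − 142·144 = 1)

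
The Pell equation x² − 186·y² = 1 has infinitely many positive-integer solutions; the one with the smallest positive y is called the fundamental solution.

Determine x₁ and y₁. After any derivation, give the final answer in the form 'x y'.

7501 550

√186 → a₀=13, period (1,1,1,3,4,3,1,1,1,26); ℓ=10 even so k=9
i=0: a=13 ⇒ p=13, q=1
i=1: a=1 ⇒ p=14, q=1
…
i=3: a=1 ⇒ p=41, q=3
i=4: a=3 ⇒ p=150, q=11
…
i=8: a=1 ⇒ p=4787, q=351
i=9: a=1 ⇒ p=7501, q=550
fundamental: x₁=7501, y₁=550  (since 56265001 − 186·302500 = 1)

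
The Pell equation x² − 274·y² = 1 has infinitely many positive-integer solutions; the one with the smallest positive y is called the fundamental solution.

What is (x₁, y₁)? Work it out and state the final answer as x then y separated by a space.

√274 = [16; 1,1,4,4,1,1,32, …], period ℓ=7 (odd) → k=13
step 0: (16, 1)  from 16·(1,0) + (0,1)
step 1: (17, 1)  from 1·(16,1) + (1,0)
…
step 3: (149, 9)  from 4·(33,2) + (17,1)
step 4: (629, 38)  from 4·(149,9) + (33,2)
…
step 12: (2189276, 132259)  from 1·(1770023,106931) + (419253,25328)
step 13: (3959299, 239190)  from 1·(2189276,132259) + (1770023,106931)
(x₁, y₁) = (3959299, 239190);  3959299² − 274·239190² = 1 ✓

3959299 239190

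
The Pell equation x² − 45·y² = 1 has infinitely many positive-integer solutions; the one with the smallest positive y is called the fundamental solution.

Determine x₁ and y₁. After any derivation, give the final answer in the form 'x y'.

√45 = [6; 1,2,2,2,1,12, …], period ℓ=6 (even) → k=5
a_0=6:  p_0=6·1+0=6,  q_0=6·0+1=1
a_1=1:  p_1=1·6+1=7,  q_1=1·1+0=1
a_2=2:  p_2=2·7+6=20,  q_2=2·1+1=3
a_3=2:  p_3=2·20+7=47,  q_3=2·3+1=7
a_4=2:  p_4=2·47+20=114,  q_4=2·7+3=17
a_5=1:  p_5=1·114+47=161,  q_5=1·17+7=24
→ (161, 24).  Check: 161²=25921, 45·24²=25920, difference 1.

161 24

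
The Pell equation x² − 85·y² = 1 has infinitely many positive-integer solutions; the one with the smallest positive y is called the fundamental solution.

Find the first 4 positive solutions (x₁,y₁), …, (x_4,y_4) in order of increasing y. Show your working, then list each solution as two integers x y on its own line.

d=85: √d = [9; 4,1,1,4,18] (ℓ=5, odd), read p_9/q_9
k=0  a_k=9  p_k/q_k = 9/1
k=1  a_k=4  p_k/q_k = 37/4
k=2  a_k=1  p_k/q_k = 46/5
k=3  a_k=1  p_k/q_k = 83/9
k=4  a_k=4  p_k/q_k = 378/41
…
k=6  a_k=4  p_k/q_k = 27926/3029
k=7  a_k=1  p_k/q_k = 34813/3776
k=8  a_k=1  p_k/q_k = 62739/6805
k=9  a_k=4  p_k/q_k = 285769/30996
(x₁, y₁) = (285769, 30996);  285769² − 85·30996² = 1 ✓
(x_2, y_2) = (285769·285769 + 85·30996·30996, 285769·30996 + 30996·285769) = (163327842721, 17715391848)
(x_3, y_3) = (285769·163327842721 + 85·30996·17715391848, 285769·17715391848 + 30996·163327842721) = (93348068572789129, 10125019625991228)
(x_4, y_4) = (285769·93348068572789129 + 85·30996·10125019625991228, 285769·10125019625991228 + 30996·93348068572789129) = (53351968415791425367681, 5786833466982059076816)

285769 30996
163327842721 17715391848
93348068572789129 10125019625991228
53351968415791425367681 5786833466982059076816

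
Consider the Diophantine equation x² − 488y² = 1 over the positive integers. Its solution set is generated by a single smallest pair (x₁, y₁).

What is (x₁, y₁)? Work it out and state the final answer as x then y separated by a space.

√488 = [22; 11,44, …], period ℓ=2 (even) → k=1
a_0=22:  p_0=22·1+0=22,  q_0=22·0+1=1
a_1=11:  p_1=11·22+1=243,  q_1=11·1+0=11
→ (243, 11).  Check: 243²=59049, 488·11²=59048, difference 1.

243 11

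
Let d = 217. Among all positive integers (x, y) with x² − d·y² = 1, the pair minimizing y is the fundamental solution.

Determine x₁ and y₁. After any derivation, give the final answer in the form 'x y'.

3844063 260952

[14; 1,2,1,2,1,…,2,1,28] for √217; ℓ=16 ⇒ convergent index 15
a_0=14:  p_0=14·1+0=14,  q_0=14·0+1=1
…
a_3=1:  p_3=1·44+15=59,  q_3=1·3+1=4
…
a_5=1:  p_5=1·162+59=221,  q_5=1·11+4=15
a_6=1:  p_6=1·221+162=383,  q_6=1·15+11=26
…
a_9=9:  p_9=9·15055+3668=139163,  q_9=9·1022+249=9447
…
a_12=2:  p_12=2·293381+154218=740980,  q_12=2·19916+10469=50301
…
a_14=2:  p_14=2·1034361+740980=2809702,  q_14=2·70217+50301=190735
a_15=1:  p_15=1·2809702+1034361=3844063,  q_15=1·190735+70217=260952
(x₁, y₁) = (3844063, 260952);  3844063² − 217·260952² = 1 ✓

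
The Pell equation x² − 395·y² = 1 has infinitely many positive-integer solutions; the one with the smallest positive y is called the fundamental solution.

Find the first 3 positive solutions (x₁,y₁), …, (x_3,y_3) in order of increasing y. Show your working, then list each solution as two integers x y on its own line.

d=395: √d = [19; 1,6,1,38] (ℓ=4, even), read p_3/q_3
a_0=19:  p_0=19·1+0=19,  q_0=19·0+1=1
…
a_2=6:  p_2=6·20+19=139,  q_2=6·1+1=7
a_3=1:  p_3=1·139+20=159,  q_3=1·7+1=8
→ (159, 8).  Check: 159²=25281, 395·8²=25280, difference 1.
k=2:  x_2 = 159·159+395·8·8 = 50561,  y_2 = 159·8+8·159 = 2544
k=3:  x_3 = 159·50561+395·8·2544 = 16078239,  y_3 = 159·2544+8·50561 = 808984

159 8
50561 2544
16078239 808984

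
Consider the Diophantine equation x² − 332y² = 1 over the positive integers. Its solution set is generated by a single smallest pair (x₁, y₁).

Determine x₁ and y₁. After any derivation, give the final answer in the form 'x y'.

13447 738

√332 → a₀=18, period (4,1,1,8,1,1,4,36); ℓ=8 even so k=7
a_0=18:  p_0=18·1+0=18,  q_0=18·0+1=1
a_1=4:  p_1=4·18+1=73,  q_1=4·1+0=4
…
a_3=1:  p_3=1·91+73=164,  q_3=1·5+4=9
a_4=8:  p_4=8·164+91=1403,  q_4=8·9+5=77
…
a_6=1:  p_6=1·1567+1403=2970,  q_6=1·86+77=163
a_7=4:  p_7=4·2970+1567=13447,  q_7=4·163+86=738
→ (13447, 738).  Check: 13447²=180821809, 332·738²=180821808, difference 1.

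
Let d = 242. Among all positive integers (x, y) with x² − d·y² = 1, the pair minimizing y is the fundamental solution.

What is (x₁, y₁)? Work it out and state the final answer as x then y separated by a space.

19601 1260

√242 → a₀=15, period (1,1,3,1,14,1,3,1,1,30); ℓ=10 even so k=9
step 0: (15, 1)  from 15·(1,0) + (0,1)
step 1: (16, 1)  from 1·(15,1) + (1,0)
step 2: (31, 2)  from 1·(16,1) + (15,1)
step 3: (109, 7)  from 3·(31,2) + (16,1)
step 4: (140, 9)  from 1·(109,7) + (31,2)
…
step 6: (2209, 142)  from 1·(2069,133) + (140,9)
step 7: (8696, 559)  from 3·(2209,142) + (2069,133)
step 8: (10905, 701)  from 1·(8696,559) + (2209,142)
step 9: (19601, 1260)  from 1·(10905,701) + (8696,559)
(x₁, y₁) = (19601, 1260);  19601² − 242·1260² = 1 ✓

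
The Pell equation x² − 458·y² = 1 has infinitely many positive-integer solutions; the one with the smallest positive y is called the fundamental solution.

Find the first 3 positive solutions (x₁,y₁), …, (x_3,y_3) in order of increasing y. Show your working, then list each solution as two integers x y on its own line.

√458 = [21; 2,2,42, …], period ℓ=3 (odd) → k=5
a_0=21:  p_0=21·1+0=21,  q_0=21·0+1=1
…
a_2=2:  p_2=2·43+21=107,  q_2=2·2+1=5
…
a_4=2:  p_4=2·4537+107=9181,  q_4=2·212+5=429
a_5=2:  p_5=2·9181+4537=22899,  q_5=2·429+212=1070
(x₁, y₁) = (22899, 1070);  22899² − 458·1070² = 1 ✓
k=2:  x_2 = 22899·22899+458·1070·1070 = 1048728401,  y_2 = 22899·1070+1070·22899 = 49003860
k=3:  x_3 = 22899·1048728401+458·1070·49003860 = 48029663286099,  y_3 = 22899·49003860+1070·1048728401 = 2244278779210

22899 1070
1048728401 49003860
48029663286099 2244278779210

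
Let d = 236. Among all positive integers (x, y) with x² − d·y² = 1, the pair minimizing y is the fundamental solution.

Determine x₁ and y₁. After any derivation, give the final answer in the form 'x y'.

√236 → a₀=15, period (2,1,3,5,1,6,1,5,3,1,2,30); ℓ=12 even so k=11
k=0  a_k=15  p_k/q_k = 15/1
k=1  a_k=2  p_k/q_k = 31/2
…
k=3  a_k=3  p_k/q_k = 169/11
…
k=5  a_k=1  p_k/q_k = 1060/69
k=6  a_k=6  p_k/q_k = 7251/472
k=7  a_k=1  p_k/q_k = 8311/541
k=8  a_k=5  p_k/q_k = 48806/3177
k=9  a_k=3  p_k/q_k = 154729/10072
k=10  a_k=1  p_k/q_k = 203535/13249
k=11  a_k=2  p_k/q_k = 561799/36570
fundamental: x₁=561799, y₁=36570  (since 315618116401 − 236·1337364900 = 1)

561799 36570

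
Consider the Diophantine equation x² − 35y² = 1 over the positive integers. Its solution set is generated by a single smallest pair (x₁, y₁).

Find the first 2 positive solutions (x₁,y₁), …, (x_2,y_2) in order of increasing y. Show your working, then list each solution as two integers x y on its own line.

d=35: √d = [5; 1,10] (ℓ=2, even), read p_1/q_1
i=0: a=5 ⇒ p=5, q=1
i=1: a=1 ⇒ p=6, q=1
(x₁, y₁) = (6, 1);  6² − 35·1² = 1 ✓
(x_2, y_2) = (6·6 + 35·1·1, 6·1 + 1·6) = (71, 12)

6 1
71 12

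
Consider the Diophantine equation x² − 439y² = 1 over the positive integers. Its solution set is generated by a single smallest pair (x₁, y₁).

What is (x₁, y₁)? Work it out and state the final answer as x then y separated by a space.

√439 → a₀=20, period (1,19,1,40); ℓ=4 even so k=3
a_0=20:  p_0=20·1+0=20,  q_0=20·0+1=1
a_1=1:  p_1=1·20+1=21,  q_1=1·1+0=1
a_2=19:  p_2=19·21+20=419,  q_2=19·1+1=20
a_3=1:  p_3=1·419+21=440,  q_3=1·20+1=21
fundamental: x₁=440, y₁=21  (since 193600 − 439·441 = 1)

440 21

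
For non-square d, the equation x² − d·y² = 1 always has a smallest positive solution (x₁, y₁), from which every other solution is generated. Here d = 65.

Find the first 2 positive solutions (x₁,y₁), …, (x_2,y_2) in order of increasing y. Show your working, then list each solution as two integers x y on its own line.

[8; 16] for √65; ℓ=1 ⇒ convergent index 1
step 0: (8, 1)  from 8·(1,0) + (0,1)
step 1: (129, 16)  from 16·(8,1) + (1,0)
→ (129, 16).  Check: 129²=16641, 65·16²=16640, difference 1.
(129+16√65)^2 = 33281 + 4128√65

129 16
33281 4128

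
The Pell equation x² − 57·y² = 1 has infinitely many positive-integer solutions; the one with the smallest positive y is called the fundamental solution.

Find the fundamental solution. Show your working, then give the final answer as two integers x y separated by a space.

151 20

[7; 1,1,4,1,1,14] for √57; ℓ=6 ⇒ convergent index 5
a_0=7:  p_0=7·1+0=7,  q_0=7·0+1=1
…
a_4=1:  p_4=1·68+15=83,  q_4=1·9+2=11
a_5=1:  p_5=1·83+68=151,  q_5=1·11+9=20
fundamental: x₁=151, y₁=20  (since 22801 − 57·400 = 1)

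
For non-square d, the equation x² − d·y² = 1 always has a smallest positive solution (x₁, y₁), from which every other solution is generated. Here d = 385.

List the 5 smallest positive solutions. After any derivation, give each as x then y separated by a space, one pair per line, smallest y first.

√385 → a₀=19, period (1,1,1,1,1,…,1,1,38); ℓ=16 even so k=15
i=0: a=19 ⇒ p=19, q=1
i=1: a=1 ⇒ p=20, q=1
i=2: a=1 ⇒ p=39, q=2
…
i=4: a=1 ⇒ p=98, q=5
i=5: a=1 ⇒ p=157, q=8
i=6: a=3 ⇒ p=569, q=29
i=7: a=1 ⇒ p=726, q=37
i=8: a=2 ⇒ p=2021, q=103
i=9: a=1 ⇒ p=2747, q=140
i=10: a=3 ⇒ p=10262, q=523
i=11: a=1 ⇒ p=13009, q=663
i=12: a=1 ⇒ p=23271, q=1186
i=13: a=1 ⇒ p=36280, q=1849
i=14: a=1 ⇒ p=59551, q=3035
i=15: a=1 ⇒ p=95831, q=4884
fundamental: x₁=95831, y₁=4884  (since 9183580561 − 385·23853456 = 1)
k=2:  x_2 = 95831·95831+385·4884·4884 = 18367161121,  y_2 = 95831·4884+4884·95831 = 936077208
k=3:  x_3 = 95831·18367161121+385·4884·936077208 = 3520286834677271,  y_3 = 95831·936077208+4884·18367161121 = 179410429834812
k=4:  x_4 = 95831·3520286834677271+385·4884·179410429834812 = 674705215289547953281,  y_4 = 95831·179410429834812+4884·3520286834677271 = 34386161802063660336
k=5:  x_5 = 95831·674705215289547953281+385·4884·34386161802063660336 = 129315350969305052987065751,  y_5 = 95831·34386161802063660336+4884·674705215289547953281 = 6590520543127714837483620

95831 4884
18367161121 936077208
3520286834677271 179410429834812
674705215289547953281 34386161802063660336
129315350969305052987065751 6590520543127714837483620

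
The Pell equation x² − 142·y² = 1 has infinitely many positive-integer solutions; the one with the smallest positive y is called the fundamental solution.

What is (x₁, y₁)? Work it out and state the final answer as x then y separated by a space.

143 12

√142 = [11; 1,10,1,22, …], period ℓ=4 (even) → k=3
i=0: a=11 ⇒ p=11, q=1
…
i=2: a=10 ⇒ p=131, q=11
i=3: a=1 ⇒ p=143, q=12
→ (143, 12).  Check: 143²=20449, 142·12²=20448, difference 1.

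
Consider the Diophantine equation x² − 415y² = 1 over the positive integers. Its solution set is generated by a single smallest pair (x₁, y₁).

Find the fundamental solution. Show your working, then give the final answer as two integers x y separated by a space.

√415 = [20; 2,1,2,4,6,…,1,2,40, …], period ℓ=16 (even) → k=15
a_0=20:  p_0=20·1+0=20,  q_0=20·0+1=1
…
a_2=1:  p_2=1·41+20=61,  q_2=1·2+1=3
a_3=2:  p_3=2·61+41=163,  q_3=2·3+2=8
a_4=4:  p_4=4·163+61=713,  q_4=4·8+3=35
a_5=6:  p_5=6·713+163=4441,  q_5=6·35+8=218
…
a_8=3:  p_8=3·9595+5154=33939,  q_8=3·471+253=1666
…
a_10=1:  p_10=1·43534+33939=77473,  q_10=1·2137+1666=3803
a_11=6:  p_11=6·77473+43534=508372,  q_11=6·3803+2137=24955
a_12=4:  p_12=4·508372+77473=2110961,  q_12=4·24955+3803=103623
a_13=2:  p_13=2·2110961+508372=4730294,  q_13=2·103623+24955=232201
a_14=1:  p_14=1·4730294+2110961=6841255,  q_14=1·232201+103623=335824
a_15=2:  p_15=2·6841255+4730294=18412804,  q_15=2·335824+232201=903849
(x₁, y₁) = (18412804, 903849);  18412804² − 415·903849² = 1 ✓

18412804 903849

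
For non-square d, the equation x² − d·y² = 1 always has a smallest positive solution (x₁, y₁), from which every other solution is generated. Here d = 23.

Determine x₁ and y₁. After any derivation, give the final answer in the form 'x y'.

24 5

√23 = [4; 1,3,1,8, …], period ℓ=4 (even) → k=3
i=0: a=4 ⇒ p=4, q=1
i=1: a=1 ⇒ p=5, q=1
i=2: a=3 ⇒ p=19, q=4
i=3: a=1 ⇒ p=24, q=5
(x₁, y₁) = (24, 5);  24² − 23·5² = 1 ✓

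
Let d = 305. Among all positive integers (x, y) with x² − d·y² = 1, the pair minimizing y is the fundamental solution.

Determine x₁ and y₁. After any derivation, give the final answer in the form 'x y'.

√305 → a₀=17, period (2,6,2,34); ℓ=4 even so k=3
a_0=17:  p_0=17·1+0=17,  q_0=17·0+1=1
…
a_2=6:  p_2=6·35+17=227,  q_2=6·2+1=13
a_3=2:  p_3=2·227+35=489,  q_3=2·13+2=28
(x₁, y₁) = (489, 28);  489² − 305·28² = 1 ✓

489 28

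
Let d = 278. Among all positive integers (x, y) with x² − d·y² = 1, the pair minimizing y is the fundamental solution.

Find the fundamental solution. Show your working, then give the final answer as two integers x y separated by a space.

d=278: √d = [16; 1,2,16,2,1,32] (ℓ=6, even), read p_5/q_5
k=0  a_k=16  p_k/q_k = 16/1
k=1  a_k=1  p_k/q_k = 17/1
k=2  a_k=2  p_k/q_k = 50/3
…
k=4  a_k=2  p_k/q_k = 1684/101
k=5  a_k=1  p_k/q_k = 2501/150
(x₁, y₁) = (2501, 150);  2501² − 278·150² = 1 ✓

2501 150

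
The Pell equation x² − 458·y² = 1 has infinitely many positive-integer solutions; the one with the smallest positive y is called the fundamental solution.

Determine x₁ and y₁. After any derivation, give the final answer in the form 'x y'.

√458 = [21; 2,2,42, …], period ℓ=3 (odd) → k=5
k=0  a_k=21  p_k/q_k = 21/1
k=1  a_k=2  p_k/q_k = 43/2
k=2  a_k=2  p_k/q_k = 107/5
k=3  a_k=42  p_k/q_k = 4537/212
k=4  a_k=2  p_k/q_k = 9181/429
k=5  a_k=2  p_k/q_k = 22899/1070
→ (22899, 1070).  Check: 22899²=524364201, 458·1070²=524364200, difference 1.

22899 1070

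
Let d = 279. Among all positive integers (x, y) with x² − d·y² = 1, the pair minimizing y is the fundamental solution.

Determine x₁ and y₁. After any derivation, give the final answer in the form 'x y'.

√279 → a₀=16, period (1,2,2,1,2,2,1,32); ℓ=8 even so k=7
i=0: a=16 ⇒ p=16, q=1
i=1: a=1 ⇒ p=17, q=1
i=2: a=2 ⇒ p=50, q=3
i=3: a=2 ⇒ p=117, q=7
i=4: a=1 ⇒ p=167, q=10
i=5: a=2 ⇒ p=451, q=27
i=6: a=2 ⇒ p=1069, q=64
i=7: a=1 ⇒ p=1520, q=91
fundamental: x₁=1520, y₁=91  (since 2310400 − 279·8281 = 1)

1520 91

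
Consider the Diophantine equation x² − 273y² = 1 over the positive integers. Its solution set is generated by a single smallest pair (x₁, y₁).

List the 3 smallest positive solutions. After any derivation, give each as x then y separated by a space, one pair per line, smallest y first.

727 44
1057057 63976
1536960151 93021060

√273 = [16; 1,1,10,1,1,32, …], period ℓ=6 (even) → k=5
step 0: (16, 1)  from 16·(1,0) + (0,1)
…
step 2: (33, 2)  from 1·(17,1) + (16,1)
step 3: (347, 21)  from 10·(33,2) + (17,1)
step 4: (380, 23)  from 1·(347,21) + (33,2)
step 5: (727, 44)  from 1·(380,23) + (347,21)
→ (727, 44).  Check: 727²=528529, 273·44²=528528, difference 1.
(727+44√273)^2 = 1057057 + 63976√273
(727+44√273)^3 = 1536960151 + 93021060√273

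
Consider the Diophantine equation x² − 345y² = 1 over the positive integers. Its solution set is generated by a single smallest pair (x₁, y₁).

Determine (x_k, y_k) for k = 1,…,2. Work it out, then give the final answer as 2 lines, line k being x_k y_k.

√345 → a₀=18, period (1,1,2,1,6,1,2,1,1,36); ℓ=10 even so k=9
k=0  a_k=18  p_k/q_k = 18/1
k=1  a_k=1  p_k/q_k = 19/1
k=2  a_k=1  p_k/q_k = 37/2
k=3  a_k=2  p_k/q_k = 93/5
k=4  a_k=1  p_k/q_k = 130/7
k=5  a_k=6  p_k/q_k = 873/47
k=6  a_k=1  p_k/q_k = 1003/54
k=7  a_k=2  p_k/q_k = 2879/155
k=8  a_k=1  p_k/q_k = 3882/209
k=9  a_k=1  p_k/q_k = 6761/364
fundamental: x₁=6761, y₁=364  (since 45711121 − 345·132496 = 1)
n=2: (6761,364)∘(6761,364) = (6761·6761+345·364·364, 6761·364+364·6761) = (91422241,4922008)

6761 364
91422241 4922008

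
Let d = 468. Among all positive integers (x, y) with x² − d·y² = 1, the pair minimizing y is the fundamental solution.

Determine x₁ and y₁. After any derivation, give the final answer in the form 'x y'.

[21; 1,1,1,2,1,1,1,42] for √468; ℓ=8 ⇒ convergent index 7
a_0=21:  p_0=21·1+0=21,  q_0=21·0+1=1
…
a_2=1:  p_2=1·22+21=43,  q_2=1·1+1=2
a_3=1:  p_3=1·43+22=65,  q_3=1·2+1=3
a_4=2:  p_4=2·65+43=173,  q_4=2·3+2=8
a_5=1:  p_5=1·173+65=238,  q_5=1·8+3=11
a_6=1:  p_6=1·238+173=411,  q_6=1·11+8=19
a_7=1:  p_7=1·411+238=649,  q_7=1·19+11=30
fundamental: x₁=649, y₁=30  (since 421201 − 468·900 = 1)

649 30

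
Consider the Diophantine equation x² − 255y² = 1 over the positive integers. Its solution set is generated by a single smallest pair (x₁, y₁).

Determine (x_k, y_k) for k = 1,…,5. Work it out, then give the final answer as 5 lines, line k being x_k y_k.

16 1
511 32
16336 1023
522241 32704
16695376 1045505

√255 = [15; 1,30, …], period ℓ=2 (even) → k=1
step 0: (15, 1)  from 15·(1,0) + (0,1)
step 1: (16, 1)  from 1·(15,1) + (1,0)
→ (16, 1).  Check: 16²=256, 255·1²=255, difference 1.
(x_2, y_2) = (16·16 + 255·1·1, 16·1 + 1·16) = (511, 32)
(x_3, y_3) = (16·511 + 255·1·32, 16·32 + 1·511) = (16336, 1023)
(x_4, y_4) = (16·16336 + 255·1·1023, 16·1023 + 1·16336) = (522241, 32704)
(x_5, y_5) = (16·522241 + 255·1·32704, 16·32704 + 1·522241) = (16695376, 1045505)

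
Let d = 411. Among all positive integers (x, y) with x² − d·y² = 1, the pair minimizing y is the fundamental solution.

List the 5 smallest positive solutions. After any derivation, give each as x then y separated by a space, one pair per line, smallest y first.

49730 2453
4946145799 243975380
491943661118810 24265791292347
48928716529930696801 2413475601692857240
4866450145574963442708650 240044283320105789798053

d=411: √d = [20; 3,1,1,1,19,1,1,1,3,40] (ℓ=10, even), read p_9/q_9
k=0  a_k=20  p_k/q_k = 20/1
k=1  a_k=3  p_k/q_k = 61/3
k=2  a_k=1  p_k/q_k = 81/4
k=3  a_k=1  p_k/q_k = 142/7
…
k=5  a_k=19  p_k/q_k = 4379/216
k=6  a_k=1  p_k/q_k = 4602/227
k=7  a_k=1  p_k/q_k = 8981/443
k=8  a_k=1  p_k/q_k = 13583/670
k=9  a_k=3  p_k/q_k = 49730/2453
fundamental: x₁=49730, y₁=2453  (since 2473072900 − 411·6017209 = 1)
k=2:  x_2 = 49730·49730+411·2453·2453 = 4946145799,  y_2 = 49730·2453+2453·49730 = 243975380
k=3:  x_3 = 49730·4946145799+411·2453·243975380 = 491943661118810,  y_3 = 49730·243975380+2453·4946145799 = 24265791292347
k=4:  x_4 = 49730·491943661118810+411·2453·24265791292347 = 48928716529930696801,  y_4 = 49730·24265791292347+2453·491943661118810 = 2413475601692857240
k=5:  x_5 = 49730·48928716529930696801+411·2453·2413475601692857240 = 4866450145574963442708650,  y_5 = 49730·2413475601692857240+2453·48928716529930696801 = 240044283320105789798053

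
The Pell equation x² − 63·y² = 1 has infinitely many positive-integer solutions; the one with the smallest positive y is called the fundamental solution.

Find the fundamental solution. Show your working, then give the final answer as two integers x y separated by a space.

√63 → a₀=7, period (1,14); ℓ=2 even so k=1
k=0  a_k=7  p_k/q_k = 7/1
k=1  a_k=1  p_k/q_k = 8/1
fundamental: x₁=8, y₁=1  (since 64 − 63·1 = 1)

8 1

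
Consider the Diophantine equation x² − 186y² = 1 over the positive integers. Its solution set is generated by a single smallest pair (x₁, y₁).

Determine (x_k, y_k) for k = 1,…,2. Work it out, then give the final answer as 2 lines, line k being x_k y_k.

7501 550
112530001 8251100

√186 → a₀=13, period (1,1,1,3,4,3,1,1,1,26); ℓ=10 even so k=9
i=0: a=13 ⇒ p=13, q=1
i=1: a=1 ⇒ p=14, q=1
i=2: a=1 ⇒ p=27, q=2
…
i=4: a=3 ⇒ p=150, q=11
…
i=8: a=1 ⇒ p=4787, q=351
i=9: a=1 ⇒ p=7501, q=550
fundamental: x₁=7501, y₁=550  (since 56265001 − 186·302500 = 1)
k=2:  x_2 = 7501·7501+186·550·550 = 112530001,  y_2 = 7501·550+550·7501 = 8251100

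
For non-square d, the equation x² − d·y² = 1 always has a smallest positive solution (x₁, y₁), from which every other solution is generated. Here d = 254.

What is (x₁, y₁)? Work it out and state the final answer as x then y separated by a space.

255 16

[15; 1,14,1,30] for √254; ℓ=4 ⇒ convergent index 3
a_0=15:  p_0=15·1+0=15,  q_0=15·0+1=1
…
a_2=14:  p_2=14·16+15=239,  q_2=14·1+1=15
a_3=1:  p_3=1·239+16=255,  q_3=1·15+1=16
fundamental: x₁=255, y₁=16  (since 65025 − 254·256 = 1)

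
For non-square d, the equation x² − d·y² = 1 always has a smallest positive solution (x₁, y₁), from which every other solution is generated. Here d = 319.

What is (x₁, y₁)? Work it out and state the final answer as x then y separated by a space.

√319 → a₀=17, period (1,6,5,1,4,…,6,1,34); ℓ=14 even so k=13
step 0: (17, 1)  from 17·(1,0) + (0,1)
step 1: (18, 1)  from 1·(17,1) + (1,0)
step 2: (125, 7)  from 6·(18,1) + (17,1)
step 3: (643, 36)  from 5·(125,7) + (18,1)
step 4: (768, 43)  from 1·(643,36) + (125,7)
step 5: (3715, 208)  from 4·(768,43) + (643,36)
step 6: (11913, 667)  from 3·(3715,208) + (768,43)
step 7: (15628, 875)  from 1·(11913,667) + (3715,208)
step 8: (58797, 3292)  from 3·(15628,875) + (11913,667)
…
step 10: (309613, 17335)  from 1·(250816,14043) + (58797,3292)
…
step 12: (11102899, 621643)  from 6·(1798881,100718) + (309613,17335)
step 13: (12901780, 722361)  from 1·(11102899,621643) + (1798881,100718)
fundamental: x₁=12901780, y₁=722361  (since 166455927168400 − 319·521805414321 = 1)

12901780 722361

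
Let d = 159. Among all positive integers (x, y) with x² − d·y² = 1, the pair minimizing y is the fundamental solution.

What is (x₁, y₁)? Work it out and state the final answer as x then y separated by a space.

1324 105

√159 = [12; 1,1,1,1,3,1,1,1,1,24, …], period ℓ=10 (even) → k=9
step 0: (12, 1)  from 12·(1,0) + (0,1)
step 1: (13, 1)  from 1·(12,1) + (1,0)
step 2: (25, 2)  from 1·(13,1) + (12,1)
step 3: (38, 3)  from 1·(25,2) + (13,1)
step 4: (63, 5)  from 1·(38,3) + (25,2)
step 5: (227, 18)  from 3·(63,5) + (38,3)
step 6: (290, 23)  from 1·(227,18) + (63,5)
…
step 8: (807, 64)  from 1·(517,41) + (290,23)
step 9: (1324, 105)  from 1·(807,64) + (517,41)
fundamental: x₁=1324, y₁=105  (since 1752976 − 159·11025 = 1)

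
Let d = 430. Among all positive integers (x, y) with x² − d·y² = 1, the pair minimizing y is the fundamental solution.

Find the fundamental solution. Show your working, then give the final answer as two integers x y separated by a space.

2862251 138030

√430 = [20; 1,2,1,3,1,…,2,1,40, …], period ℓ=14 (even) → k=13
step 0: (20, 1)  from 20·(1,0) + (0,1)
step 1: (21, 1)  from 1·(20,1) + (1,0)
step 2: (62, 3)  from 2·(21,1) + (20,1)
step 3: (83, 4)  from 1·(62,3) + (21,1)
step 4: (311, 15)  from 3·(83,4) + (62,3)
step 5: (394, 19)  from 1·(311,15) + (83,4)
step 6: (2675, 129)  from 6·(394,19) + (311,15)
step 7: (21794, 1051)  from 8·(2675,129) + (394,19)
step 8: (133439, 6435)  from 6·(21794,1051) + (2675,129)
step 9: (155233, 7486)  from 1·(133439,6435) + (21794,1051)
…
step 11: (754371, 36379)  from 1·(599138,28893) + (155233,7486)
step 12: (2107880, 101651)  from 2·(754371,36379) + (599138,28893)
step 13: (2862251, 138030)  from 1·(2107880,101651) + (754371,36379)
(x₁, y₁) = (2862251, 138030);  2862251² − 430·138030² = 1 ✓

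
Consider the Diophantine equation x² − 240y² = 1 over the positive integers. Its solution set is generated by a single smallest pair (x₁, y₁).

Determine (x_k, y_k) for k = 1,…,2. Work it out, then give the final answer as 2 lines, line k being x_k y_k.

31 2
1921 124

√240 = [15; 2,30, …], period ℓ=2 (even) → k=1
step 0: (15, 1)  from 15·(1,0) + (0,1)
step 1: (31, 2)  from 2·(15,1) + (1,0)
(x₁, y₁) = (31, 2);  31² − 240·2² = 1 ✓
n=2: (31,2)∘(31,2) = (31·31+240·2·2, 31·2+2·31) = (1921,124)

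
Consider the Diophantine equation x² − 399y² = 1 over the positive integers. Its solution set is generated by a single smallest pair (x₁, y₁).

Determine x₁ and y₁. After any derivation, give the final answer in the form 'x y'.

√399 = [19; 1,38, …], period ℓ=2 (even) → k=1
k=0  a_k=19  p_k/q_k = 19/1
k=1  a_k=1  p_k/q_k = 20/1
→ (20, 1).  Check: 20²=400, 399·1²=399, difference 1.

20 1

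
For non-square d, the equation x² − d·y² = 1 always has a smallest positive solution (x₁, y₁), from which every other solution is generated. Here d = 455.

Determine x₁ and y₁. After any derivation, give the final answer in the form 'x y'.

64 3

d=455: √d = [21; 3,42] (ℓ=2, even), read p_1/q_1
i=0: a=21 ⇒ p=21, q=1
i=1: a=3 ⇒ p=64, q=3
→ (64, 3).  Check: 64²=4096, 455·3²=4095, difference 1.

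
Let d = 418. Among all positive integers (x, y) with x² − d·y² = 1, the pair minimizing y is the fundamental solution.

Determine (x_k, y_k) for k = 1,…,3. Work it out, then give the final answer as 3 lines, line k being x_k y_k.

33857 1656
2292592897 112134384
155240635393601 7593067676520

√418 → a₀=20, period (2,4,20,4,2,40); ℓ=6 even so k=5
step 0: (20, 1)  from 20·(1,0) + (0,1)
…
step 3: (3721, 182)  from 20·(184,9) + (41,2)
step 4: (15068, 737)  from 4·(3721,182) + (184,9)
step 5: (33857, 1656)  from 2·(15068,737) + (3721,182)
fundamental: x₁=33857, y₁=1656  (since 1146296449 − 418·2742336 = 1)
(x_2, y_2) = (33857·33857 + 418·1656·1656, 33857·1656 + 1656·33857) = (2292592897, 112134384)
(x_3, y_3) = (33857·2292592897 + 418·1656·112134384, 33857·112134384 + 1656·2292592897) = (155240635393601, 7593067676520)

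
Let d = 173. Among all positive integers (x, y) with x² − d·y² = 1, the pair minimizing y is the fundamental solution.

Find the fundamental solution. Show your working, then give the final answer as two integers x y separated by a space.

√173 → a₀=13, period (6,1,1,6,26); ℓ=5 odd so k=9
step 0: (13, 1)  from 13·(1,0) + (0,1)
…
step 2: (92, 7)  from 1·(79,6) + (13,1)
step 3: (171, 13)  from 1·(92,7) + (79,6)
…
step 5: (29239, 2223)  from 26·(1118,85) + (171,13)
step 6: (176552, 13423)  from 6·(29239,2223) + (1118,85)
…
step 8: (382343, 29069)  from 1·(205791,15646) + (176552,13423)
step 9: (2499849, 190060)  from 6·(382343,29069) + (205791,15646)
→ (2499849, 190060).  Check: 2499849²=6249245022801, 173·190060²=6249245022800, difference 1.

2499849 190060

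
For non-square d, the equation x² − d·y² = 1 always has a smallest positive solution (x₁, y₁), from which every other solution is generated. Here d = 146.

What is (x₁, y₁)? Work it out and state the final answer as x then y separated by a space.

145 12

[12; 12,24] for √146; ℓ=2 ⇒ convergent index 1
k=0  a_k=12  p_k/q_k = 12/1
k=1  a_k=12  p_k/q_k = 145/12
→ (145, 12).  Check: 145²=21025, 146·12²=21024, difference 1.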